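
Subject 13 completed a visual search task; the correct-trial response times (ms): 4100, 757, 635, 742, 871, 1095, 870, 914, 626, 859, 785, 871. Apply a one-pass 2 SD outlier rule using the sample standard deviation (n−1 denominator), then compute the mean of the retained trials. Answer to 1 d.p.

n = 12, ΣRT = 13125, M = 1093.750
Σ(x−M)² = 10035954.25; s = √(10035954.25/11) = 955.175
Cutoffs: 1093.750 ± 2·955.175 → [-816.6, 3004.1]
Outside: 4100 → excluded.
Retained (n=11): Σ = 9025, mean = 9025/11 = 820.455

820.5 ms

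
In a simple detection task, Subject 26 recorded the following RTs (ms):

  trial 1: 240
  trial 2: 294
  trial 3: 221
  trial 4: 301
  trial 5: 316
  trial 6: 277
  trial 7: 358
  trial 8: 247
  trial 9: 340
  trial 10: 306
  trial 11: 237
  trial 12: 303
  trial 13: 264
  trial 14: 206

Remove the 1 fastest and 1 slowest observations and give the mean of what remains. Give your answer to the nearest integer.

279 ms

Sorted: 206, 221, 237, 240, 247, 264, 277, 294, 301, 303, 306, 316, 340, 358
Drop lowest 1 (206) and highest 1 (358)
Remaining (n=12): Σ = 3346, mean = 3346/12 = 278.833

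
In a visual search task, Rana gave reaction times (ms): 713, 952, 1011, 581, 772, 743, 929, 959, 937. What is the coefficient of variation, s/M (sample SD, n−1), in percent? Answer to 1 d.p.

17.3%

n = 9, Σ = 7597, M = 844.1111
Σ(x−M)² = 170366.889; s = √(170366.889/8) = 145.9310
CV = 145.9310 / 844.1111 = 0.17288 = 17.288%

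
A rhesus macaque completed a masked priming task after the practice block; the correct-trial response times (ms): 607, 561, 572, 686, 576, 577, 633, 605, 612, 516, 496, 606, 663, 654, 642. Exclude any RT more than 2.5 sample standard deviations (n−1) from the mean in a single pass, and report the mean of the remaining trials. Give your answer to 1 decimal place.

600.4 ms

n = 15, ΣRT = 9006, M = 600.400
Σ(x−M)² = 38667.60; s = √(38667.60/14) = 52.554
Cutoffs: 600.400 ± 2.5·52.554 → [469.0, 731.8]
No RTs fall outside the cutoffs; all 15 retained. Mean = 9006/15 = 600.400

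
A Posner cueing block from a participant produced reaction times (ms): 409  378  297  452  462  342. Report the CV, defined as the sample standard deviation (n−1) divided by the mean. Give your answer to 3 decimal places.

0.164

n = 6, Σ = 2340, M = 390.0000
Σ(x−M)² = 20486.000; s = √(20486.000/5) = 64.0094
CV = 64.0094 / 390.0000 = 0.16413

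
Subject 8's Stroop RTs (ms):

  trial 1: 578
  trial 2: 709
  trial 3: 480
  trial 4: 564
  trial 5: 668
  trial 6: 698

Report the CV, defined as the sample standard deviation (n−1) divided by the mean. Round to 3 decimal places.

0.146

n = 6, Σ = 3697, M = 616.1667
Σ(x−M)² = 40720.833; s = √(40720.833/5) = 90.2450
CV = 90.2450 / 616.1667 = 0.14646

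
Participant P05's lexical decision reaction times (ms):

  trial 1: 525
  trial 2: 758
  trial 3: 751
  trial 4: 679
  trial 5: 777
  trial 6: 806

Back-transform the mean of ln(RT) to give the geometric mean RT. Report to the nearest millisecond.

709 ms

ln(RT): 6.2634, 6.6307, 6.6214, 6.5206, 6.6554, 6.6921
Mean ln(RT) = 39.3836/6 = 6.56394
Geometric mean = exp(6.56394) = 709.06 ms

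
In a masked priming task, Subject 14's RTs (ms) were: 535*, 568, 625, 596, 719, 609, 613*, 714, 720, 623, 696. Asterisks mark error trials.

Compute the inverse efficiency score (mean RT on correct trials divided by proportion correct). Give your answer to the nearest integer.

797 ms

Correct trials (n=9): 568, 625, 596, 719, 609, 714, 720, 623, 696
Mean correct RT = 5870/9 = 652.2222 ms
Proportion correct = 9/11
IES = 652.2222 / (9/11) = 797.160 ms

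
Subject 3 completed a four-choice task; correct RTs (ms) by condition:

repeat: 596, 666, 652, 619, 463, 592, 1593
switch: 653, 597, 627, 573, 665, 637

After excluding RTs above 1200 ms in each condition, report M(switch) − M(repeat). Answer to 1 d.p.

repeat: exclude 1593
M(repeat) = 3588/6 = 598.000
M(switch) = 3752/6 = 625.333
Difference = 625.333 − 598.000 = 27.333 ms

27.3 ms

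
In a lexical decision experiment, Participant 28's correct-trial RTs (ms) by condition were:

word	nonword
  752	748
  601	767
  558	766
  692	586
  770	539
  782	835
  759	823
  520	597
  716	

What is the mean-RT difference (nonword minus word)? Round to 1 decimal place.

24.3 ms

M(word) = 6150/9 = 683.333
M(nonword) = 5661/8 = 707.625
Difference = 707.625 − 683.333 = 24.292 ms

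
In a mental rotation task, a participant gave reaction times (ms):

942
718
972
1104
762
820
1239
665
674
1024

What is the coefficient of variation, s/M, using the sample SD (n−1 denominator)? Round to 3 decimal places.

0.219

n = 10, Σ = 8920, M = 892.0000
Σ(x−M)² = 343090.000; s = √(343090.000/9) = 195.2463
CV = 195.2463 / 892.0000 = 0.21889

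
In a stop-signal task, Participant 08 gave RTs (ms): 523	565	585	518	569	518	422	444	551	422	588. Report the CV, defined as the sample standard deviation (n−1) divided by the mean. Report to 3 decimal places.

0.121

n = 11, Σ = 5705, M = 518.6364
Σ(x−M)² = 39216.545; s = √(39216.545/10) = 62.6231
CV = 62.6231 / 518.6364 = 0.12075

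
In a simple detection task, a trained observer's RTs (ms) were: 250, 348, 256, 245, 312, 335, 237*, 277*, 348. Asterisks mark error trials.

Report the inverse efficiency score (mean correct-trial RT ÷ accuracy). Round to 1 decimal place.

Correct trials (n=7): 250, 348, 256, 245, 312, 335, 348
Mean correct RT = 2094/7 = 299.1429 ms
Proportion correct = 7/9
IES = 299.1429 / (7/9) = 384.612 ms

384.6 ms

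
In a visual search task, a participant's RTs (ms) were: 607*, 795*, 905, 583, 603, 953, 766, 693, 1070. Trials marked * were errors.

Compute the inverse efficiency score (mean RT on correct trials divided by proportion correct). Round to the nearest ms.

1024 ms

Correct trials (n=7): 905, 583, 603, 953, 766, 693, 1070
Mean correct RT = 5573/7 = 796.1429 ms
Proportion correct = 7/9
IES = 796.1429 / (7/9) = 1023.612 ms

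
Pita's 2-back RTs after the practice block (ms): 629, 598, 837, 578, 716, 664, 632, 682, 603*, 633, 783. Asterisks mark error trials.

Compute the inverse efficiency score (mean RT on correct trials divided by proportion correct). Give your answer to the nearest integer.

Correct trials (n=10): 629, 598, 837, 578, 716, 664, 632, 682, 633, 783
Mean correct RT = 6752/10 = 675.2000 ms
Proportion correct = 10/11
IES = 675.2000 / (10/11) = 742.720 ms

743 ms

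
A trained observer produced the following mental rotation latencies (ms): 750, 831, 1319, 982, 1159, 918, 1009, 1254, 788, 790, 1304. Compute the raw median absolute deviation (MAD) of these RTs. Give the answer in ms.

192 ms

Sorted: 750, 788, 790, 831, 918, 982, 1009, 1159, 1254, 1304, 1319 → median = 982
|x − 982|: 232, 151, 337, 0, 177, 64, 27, 272, 194, 192, 322
Sorted deviations: 0, 27, 64, 151, 177, 192, 194, 232, 272, 322, 337 → MAD = 192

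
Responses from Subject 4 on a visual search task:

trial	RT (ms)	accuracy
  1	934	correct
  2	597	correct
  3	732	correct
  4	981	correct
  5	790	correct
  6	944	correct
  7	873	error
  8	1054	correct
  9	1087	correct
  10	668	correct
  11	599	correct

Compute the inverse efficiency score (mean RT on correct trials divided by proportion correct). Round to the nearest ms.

922 ms

Correct trials (n=10): 934, 597, 732, 981, 790, 944, 1054, 1087, 668, 599
Mean correct RT = 8386/10 = 838.6000 ms
Proportion correct = 10/11
IES = 838.6000 / (10/11) = 922.460 ms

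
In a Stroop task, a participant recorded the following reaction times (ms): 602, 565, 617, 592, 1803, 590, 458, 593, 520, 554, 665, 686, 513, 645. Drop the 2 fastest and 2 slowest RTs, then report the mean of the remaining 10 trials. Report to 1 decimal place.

594.3 ms

Sorted: 458, 513, 520, 554, 565, 590, 592, 593, 602, 617, 645, 665, 686, 1803
Drop lowest 2 (458, 513) and highest 2 (686, 1803)
Remaining (n=10): Σ = 5943, mean = 5943/10 = 594.300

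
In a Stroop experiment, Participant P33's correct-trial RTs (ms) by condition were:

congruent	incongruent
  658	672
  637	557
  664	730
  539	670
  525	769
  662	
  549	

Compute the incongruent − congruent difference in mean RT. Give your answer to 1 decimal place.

M(congruent) = 4234/7 = 604.857
M(incongruent) = 3398/5 = 679.600
Difference = 679.600 − 604.857 = 74.743 ms

74.7 ms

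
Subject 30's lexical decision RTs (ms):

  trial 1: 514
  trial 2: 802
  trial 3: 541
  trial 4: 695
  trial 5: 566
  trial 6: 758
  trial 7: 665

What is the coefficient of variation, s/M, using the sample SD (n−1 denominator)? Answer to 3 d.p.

0.172

n = 7, Σ = 4541, M = 648.7143
Σ(x−M)² = 74439.429; s = √(74439.429/6) = 111.3848
CV = 111.3848 / 648.7143 = 0.17170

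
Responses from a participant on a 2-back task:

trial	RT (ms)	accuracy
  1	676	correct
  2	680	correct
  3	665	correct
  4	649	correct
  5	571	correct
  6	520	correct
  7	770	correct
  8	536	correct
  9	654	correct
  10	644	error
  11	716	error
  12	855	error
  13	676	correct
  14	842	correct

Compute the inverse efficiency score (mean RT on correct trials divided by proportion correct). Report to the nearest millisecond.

Correct trials (n=11): 676, 680, 665, 649, 571, 520, 770, 536, 654, 676, 842
Mean correct RT = 7239/11 = 658.0909 ms
Proportion correct = 11/14
IES = 658.0909 / (11/14) = 837.570 ms

838 ms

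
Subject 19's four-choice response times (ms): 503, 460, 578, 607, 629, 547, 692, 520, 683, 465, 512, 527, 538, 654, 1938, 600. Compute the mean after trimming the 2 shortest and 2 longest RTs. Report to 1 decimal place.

Sorted: 460, 465, 503, 512, 520, 527, 538, 547, 578, 600, 607, 629, 654, 683, 692, 1938
Drop lowest 2 (460, 465) and highest 2 (692, 1938)
Remaining (n=12): Σ = 6898, mean = 6898/12 = 574.833

574.8 ms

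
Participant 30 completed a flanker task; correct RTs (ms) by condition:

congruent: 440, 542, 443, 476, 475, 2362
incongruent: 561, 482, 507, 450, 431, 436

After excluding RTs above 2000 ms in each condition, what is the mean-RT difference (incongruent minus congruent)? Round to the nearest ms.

congruent: exclude 2362
M(congruent) = 2376/5 = 475.200
M(incongruent) = 2867/6 = 477.833
Difference = 477.833 − 475.200 = 2.633 ms

3 ms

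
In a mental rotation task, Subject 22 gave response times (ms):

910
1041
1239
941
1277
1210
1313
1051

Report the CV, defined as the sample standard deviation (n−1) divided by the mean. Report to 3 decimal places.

n = 8, Σ = 8982, M = 1122.7500
Σ(x−M)² = 171241.500; s = √(171241.500/7) = 156.4067
CV = 156.4067 / 1122.7500 = 0.13931

0.139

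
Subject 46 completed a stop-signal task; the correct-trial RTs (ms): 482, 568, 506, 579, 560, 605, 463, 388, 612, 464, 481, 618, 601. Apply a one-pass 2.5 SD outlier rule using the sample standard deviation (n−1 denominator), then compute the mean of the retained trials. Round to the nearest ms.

533 ms

n = 13, ΣRT = 6927, M = 532.846
Σ(x−M)² = 64063.69; s = √(64063.69/12) = 73.066
Cutoffs: 532.846 ± 2.5·73.066 → [350.2, 715.5]
No RTs fall outside the cutoffs; all 13 retained. Mean = 6927/13 = 532.846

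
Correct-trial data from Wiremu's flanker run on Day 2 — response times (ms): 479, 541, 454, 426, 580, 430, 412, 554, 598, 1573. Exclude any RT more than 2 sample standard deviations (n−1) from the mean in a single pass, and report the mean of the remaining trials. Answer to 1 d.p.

497.1 ms

n = 10, ΣRT = 6047, M = 604.700
Σ(x−M)² = 1082986.10; s = √(1082986.10/9) = 346.889
Cutoffs: 604.700 ± 2·346.889 → [-89.1, 1298.5]
Outside: 1573 → excluded.
Retained (n=9): Σ = 4474, mean = 4474/9 = 497.111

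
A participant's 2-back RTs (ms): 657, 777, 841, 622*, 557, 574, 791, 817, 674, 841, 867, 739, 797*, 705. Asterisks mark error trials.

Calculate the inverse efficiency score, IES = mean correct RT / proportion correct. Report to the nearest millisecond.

Correct trials (n=12): 657, 777, 841, 557, 574, 791, 817, 674, 841, 867, 739, 705
Mean correct RT = 8840/12 = 736.6667 ms
Proportion correct = 12/14
IES = 736.6667 / (12/14) = 859.444 ms

859 ms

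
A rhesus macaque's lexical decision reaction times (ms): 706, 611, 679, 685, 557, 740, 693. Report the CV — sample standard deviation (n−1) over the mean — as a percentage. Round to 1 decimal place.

9.3%

n = 7, Σ = 4671, M = 667.2857
Σ(x−M)² = 23229.429; s = √(23229.429/6) = 62.2220
CV = 62.2220 / 667.2857 = 0.09325 = 9.325%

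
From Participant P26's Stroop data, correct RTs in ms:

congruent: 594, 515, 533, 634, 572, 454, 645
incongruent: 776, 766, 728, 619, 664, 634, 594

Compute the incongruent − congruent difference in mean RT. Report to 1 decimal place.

M(congruent) = 3947/7 = 563.857
M(incongruent) = 4781/7 = 683.000
Difference = 683.000 − 563.857 = 119.143 ms

119.1 ms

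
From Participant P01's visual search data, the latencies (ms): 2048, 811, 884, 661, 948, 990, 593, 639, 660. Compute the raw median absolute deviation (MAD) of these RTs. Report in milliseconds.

Sorted: 593, 639, 660, 661, 811, 884, 948, 990, 2048 → median = 811
|x − 811|: 1237, 0, 73, 150, 137, 179, 218, 172, 151
Sorted deviations: 0, 73, 137, 150, 151, 172, 179, 218, 1237 → MAD = 151

151 ms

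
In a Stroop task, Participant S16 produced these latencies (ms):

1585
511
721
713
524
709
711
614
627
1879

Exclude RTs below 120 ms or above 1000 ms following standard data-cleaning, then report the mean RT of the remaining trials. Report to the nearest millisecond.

641 ms

Excluded: 1585, 1879
Retained (n=8): Σ = 5130
Mean = 5130/8 = 641.2500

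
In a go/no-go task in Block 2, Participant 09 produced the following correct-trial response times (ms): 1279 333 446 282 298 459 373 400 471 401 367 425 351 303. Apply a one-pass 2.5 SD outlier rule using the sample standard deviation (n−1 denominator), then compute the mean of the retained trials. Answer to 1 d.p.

377.6 ms

n = 14, ΣRT = 6188, M = 442.000
Σ(x−M)² = 801654.00; s = √(801654.00/13) = 248.326
Cutoffs: 442.000 ± 2.5·248.326 → [-178.8, 1062.8]
Outside: 1279 → excluded.
Retained (n=13): Σ = 4909, mean = 4909/13 = 377.615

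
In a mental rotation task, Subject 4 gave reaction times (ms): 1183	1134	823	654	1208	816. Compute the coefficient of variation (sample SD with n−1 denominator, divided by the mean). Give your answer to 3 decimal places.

0.241

n = 6, Σ = 5818, M = 969.6667
Σ(x−M)² = 274089.333; s = √(274089.333/5) = 234.1322
CV = 234.1322 / 969.6667 = 0.24146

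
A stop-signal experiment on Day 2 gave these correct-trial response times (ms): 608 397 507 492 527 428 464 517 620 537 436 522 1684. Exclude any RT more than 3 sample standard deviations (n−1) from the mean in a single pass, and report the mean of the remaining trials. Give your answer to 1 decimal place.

504.6 ms

n = 13, ΣRT = 7739, M = 595.308
Σ(x−M)² = 1334002.77; s = √(1334002.77/12) = 333.417
Cutoffs: 595.308 ± 3·333.417 → [-404.9, 1595.6]
Outside: 1684 → excluded.
Retained (n=12): Σ = 6055, mean = 6055/12 = 504.583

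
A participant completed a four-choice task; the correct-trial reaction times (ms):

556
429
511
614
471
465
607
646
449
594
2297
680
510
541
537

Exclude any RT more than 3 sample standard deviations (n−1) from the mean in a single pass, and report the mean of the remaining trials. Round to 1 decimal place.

n = 15, ΣRT = 9907, M = 660.467
Σ(x−M)² = 2946077.73; s = √(2946077.73/14) = 458.731
Cutoffs: 660.467 ± 3·458.731 → [-715.7, 2036.7]
Outside: 2297 → excluded.
Retained (n=14): Σ = 7610, mean = 7610/14 = 543.571

543.6 ms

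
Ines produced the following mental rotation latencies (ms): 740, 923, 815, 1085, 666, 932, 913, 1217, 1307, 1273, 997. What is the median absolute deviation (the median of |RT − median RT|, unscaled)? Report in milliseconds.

153 ms

Sorted: 666, 740, 815, 913, 923, 932, 997, 1085, 1217, 1273, 1307 → median = 932
|x − 932|: 192, 9, 117, 153, 266, 0, 19, 285, 375, 341, 65
Sorted deviations: 0, 9, 19, 65, 117, 153, 192, 266, 285, 341, 375 → MAD = 153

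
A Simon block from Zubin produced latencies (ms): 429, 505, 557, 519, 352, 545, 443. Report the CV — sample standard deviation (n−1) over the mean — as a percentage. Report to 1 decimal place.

n = 7, Σ = 3350, M = 478.5714
Σ(x−M)² = 32639.714; s = √(32639.714/6) = 73.7560
CV = 73.7560 / 478.5714 = 0.15412 = 15.412%

15.4%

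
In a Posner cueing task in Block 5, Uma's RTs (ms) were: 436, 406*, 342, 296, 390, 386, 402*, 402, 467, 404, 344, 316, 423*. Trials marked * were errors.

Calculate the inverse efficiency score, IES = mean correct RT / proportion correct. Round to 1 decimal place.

491.8 ms

Correct trials (n=10): 436, 342, 296, 390, 386, 402, 467, 404, 344, 316
Mean correct RT = 3783/10 = 378.3000 ms
Proportion correct = 10/13
IES = 378.3000 / (10/13) = 491.790 ms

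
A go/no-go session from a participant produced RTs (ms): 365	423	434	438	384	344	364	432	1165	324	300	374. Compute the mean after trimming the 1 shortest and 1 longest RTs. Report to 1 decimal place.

388.2 ms

Sorted: 300, 324, 344, 364, 365, 374, 384, 423, 432, 434, 438, 1165
Drop lowest 1 (300) and highest 1 (1165)
Remaining (n=10): Σ = 3882, mean = 3882/10 = 388.200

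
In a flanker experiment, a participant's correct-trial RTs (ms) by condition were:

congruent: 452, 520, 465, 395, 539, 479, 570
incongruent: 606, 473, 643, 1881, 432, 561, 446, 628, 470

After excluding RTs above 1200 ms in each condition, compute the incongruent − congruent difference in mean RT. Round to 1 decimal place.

incongruent: exclude 1881
M(congruent) = 3420/7 = 488.571
M(incongruent) = 4259/8 = 532.375
Difference = 532.375 − 488.571 = 43.804 ms

43.8 ms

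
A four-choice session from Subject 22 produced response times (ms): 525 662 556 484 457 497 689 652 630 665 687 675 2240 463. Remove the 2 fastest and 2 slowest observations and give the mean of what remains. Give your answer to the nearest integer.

603 ms

Sorted: 457, 463, 484, 497, 525, 556, 630, 652, 662, 665, 675, 687, 689, 2240
Drop lowest 2 (457, 463) and highest 2 (689, 2240)
Remaining (n=10): Σ = 6033, mean = 6033/10 = 603.300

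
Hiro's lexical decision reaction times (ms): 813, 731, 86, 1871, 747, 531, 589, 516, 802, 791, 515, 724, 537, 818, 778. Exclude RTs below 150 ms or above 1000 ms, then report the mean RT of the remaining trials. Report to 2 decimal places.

684.00 ms

Excluded: 86, 1871
Retained (n=13): Σ = 8892
Mean = 8892/13 = 684.0000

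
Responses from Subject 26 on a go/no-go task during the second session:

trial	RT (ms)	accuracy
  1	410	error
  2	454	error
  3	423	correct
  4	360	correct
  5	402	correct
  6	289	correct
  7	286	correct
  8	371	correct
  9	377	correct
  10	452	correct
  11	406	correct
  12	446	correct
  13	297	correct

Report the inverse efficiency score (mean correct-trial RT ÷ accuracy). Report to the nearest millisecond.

Correct trials (n=11): 423, 360, 402, 289, 286, 371, 377, 452, 406, 446, 297
Mean correct RT = 4109/11 = 373.5455 ms
Proportion correct = 11/13
IES = 373.5455 / (11/13) = 441.463 ms

441 ms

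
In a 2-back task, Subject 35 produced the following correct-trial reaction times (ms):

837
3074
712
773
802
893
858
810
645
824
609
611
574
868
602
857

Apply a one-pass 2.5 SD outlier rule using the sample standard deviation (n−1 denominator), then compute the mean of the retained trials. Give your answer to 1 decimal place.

751.7 ms

n = 16, ΣRT = 14349, M = 896.812
Σ(x−M)² = 5238028.44; s = √(5238028.44/15) = 590.933
Cutoffs: 896.812 ± 2.5·590.933 → [-580.5, 2374.1]
Outside: 3074 → excluded.
Retained (n=15): Σ = 11275, mean = 11275/15 = 751.667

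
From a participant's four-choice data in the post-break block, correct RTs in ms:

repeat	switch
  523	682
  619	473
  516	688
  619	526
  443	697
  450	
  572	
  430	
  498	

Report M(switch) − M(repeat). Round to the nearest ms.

94 ms

M(repeat) = 4670/9 = 518.889
M(switch) = 3066/5 = 613.200
Difference = 613.200 − 518.889 = 94.311 ms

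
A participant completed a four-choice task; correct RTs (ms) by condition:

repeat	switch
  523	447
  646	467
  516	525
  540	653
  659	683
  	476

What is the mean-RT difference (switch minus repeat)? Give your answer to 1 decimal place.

-35.0 ms

M(repeat) = 2884/5 = 576.800
M(switch) = 3251/6 = 541.833
Difference = 541.833 − 576.800 = -34.967 ms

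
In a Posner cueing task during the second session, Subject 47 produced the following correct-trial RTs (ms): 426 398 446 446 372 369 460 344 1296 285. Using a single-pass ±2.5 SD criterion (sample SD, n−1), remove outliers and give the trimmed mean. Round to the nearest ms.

n = 10, ΣRT = 4842, M = 484.200
Σ(x−M)² = 758537.60; s = √(758537.60/9) = 290.314
Cutoffs: 484.200 ± 2.5·290.314 → [-241.6, 1210.0]
Outside: 1296 → excluded.
Retained (n=9): Σ = 3546, mean = 3546/9 = 394.000

394 ms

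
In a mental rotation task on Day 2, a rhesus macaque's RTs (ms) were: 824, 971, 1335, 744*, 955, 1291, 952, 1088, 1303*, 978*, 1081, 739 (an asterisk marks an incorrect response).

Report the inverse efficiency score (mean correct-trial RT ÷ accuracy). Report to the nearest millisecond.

Correct trials (n=9): 824, 971, 1335, 955, 1291, 952, 1088, 1081, 739
Mean correct RT = 9236/9 = 1026.2222 ms
Proportion correct = 9/12
IES = 1026.2222 / (9/12) = 1368.296 ms

1368 ms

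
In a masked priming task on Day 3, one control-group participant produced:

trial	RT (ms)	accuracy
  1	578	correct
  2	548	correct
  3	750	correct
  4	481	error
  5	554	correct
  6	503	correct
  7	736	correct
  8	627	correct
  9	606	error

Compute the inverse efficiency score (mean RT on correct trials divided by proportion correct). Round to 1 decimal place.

789.1 ms

Correct trials (n=7): 578, 548, 750, 554, 503, 736, 627
Mean correct RT = 4296/7 = 613.7143 ms
Proportion correct = 7/9
IES = 613.7143 / (7/9) = 789.061 ms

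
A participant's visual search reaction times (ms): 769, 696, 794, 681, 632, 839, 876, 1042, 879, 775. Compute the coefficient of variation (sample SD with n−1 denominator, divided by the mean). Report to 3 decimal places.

n = 10, Σ = 7983, M = 798.3000
Σ(x−M)² = 126896.100; s = √(126896.100/9) = 118.7416
CV = 118.7416 / 798.3000 = 0.14874

0.149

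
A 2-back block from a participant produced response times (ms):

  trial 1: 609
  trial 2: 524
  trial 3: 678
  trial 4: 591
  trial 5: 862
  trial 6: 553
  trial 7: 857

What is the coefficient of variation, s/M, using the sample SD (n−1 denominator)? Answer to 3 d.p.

n = 7, Σ = 4674, M = 667.7143
Σ(x−M)² = 116827.429; s = √(116827.429/6) = 139.5394
CV = 139.5394 / 667.7143 = 0.20898

0.209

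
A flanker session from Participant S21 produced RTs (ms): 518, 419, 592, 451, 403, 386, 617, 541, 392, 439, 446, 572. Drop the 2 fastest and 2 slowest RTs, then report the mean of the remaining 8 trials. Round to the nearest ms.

474 ms

Sorted: 386, 392, 403, 419, 439, 446, 451, 518, 541, 572, 592, 617
Drop lowest 2 (386, 392) and highest 2 (592, 617)
Remaining (n=8): Σ = 3789, mean = 3789/8 = 473.625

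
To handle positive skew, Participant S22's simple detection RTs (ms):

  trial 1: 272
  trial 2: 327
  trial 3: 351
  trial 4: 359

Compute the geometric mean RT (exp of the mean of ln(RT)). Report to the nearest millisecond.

325 ms

ln(RT): 5.6058, 5.7900, 5.8608, 5.8833
Mean ln(RT) = 23.1399/4 = 5.78497
Geometric mean = exp(5.78497) = 325.37 ms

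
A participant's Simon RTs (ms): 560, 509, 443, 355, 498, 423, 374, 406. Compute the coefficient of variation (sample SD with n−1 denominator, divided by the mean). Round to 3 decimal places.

0.159

n = 8, Σ = 3568, M = 446.0000
Σ(x−M)² = 35272.000; s = √(35272.000/7) = 70.9849
CV = 70.9849 / 446.0000 = 0.15916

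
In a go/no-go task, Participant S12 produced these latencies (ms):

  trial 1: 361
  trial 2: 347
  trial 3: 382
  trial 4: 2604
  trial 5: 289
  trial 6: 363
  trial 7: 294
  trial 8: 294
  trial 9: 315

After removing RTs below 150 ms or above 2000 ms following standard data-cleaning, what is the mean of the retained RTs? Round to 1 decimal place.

Excluded: 2604
Retained (n=8): Σ = 2645
Mean = 2645/8 = 330.6250

330.6 ms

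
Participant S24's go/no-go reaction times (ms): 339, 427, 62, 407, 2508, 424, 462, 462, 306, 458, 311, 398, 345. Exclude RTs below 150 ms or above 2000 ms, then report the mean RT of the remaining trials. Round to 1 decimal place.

Excluded: 62, 2508
Retained (n=11): Σ = 4339
Mean = 4339/11 = 394.4545

394.5 ms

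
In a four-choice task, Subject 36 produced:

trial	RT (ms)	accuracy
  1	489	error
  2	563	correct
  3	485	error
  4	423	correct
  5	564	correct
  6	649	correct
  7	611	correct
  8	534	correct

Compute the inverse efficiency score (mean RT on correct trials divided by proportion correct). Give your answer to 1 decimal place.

743.1 ms

Correct trials (n=6): 563, 423, 564, 649, 611, 534
Mean correct RT = 3344/6 = 557.3333 ms
Proportion correct = 6/8
IES = 557.3333 / (6/8) = 743.111 ms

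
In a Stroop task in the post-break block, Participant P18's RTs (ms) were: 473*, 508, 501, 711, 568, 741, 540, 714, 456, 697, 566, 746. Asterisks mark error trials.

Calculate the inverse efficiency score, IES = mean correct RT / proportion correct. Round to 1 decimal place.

669.2 ms

Correct trials (n=11): 508, 501, 711, 568, 741, 540, 714, 456, 697, 566, 746
Mean correct RT = 6748/11 = 613.4545 ms
Proportion correct = 11/12
IES = 613.4545 / (11/12) = 669.223 ms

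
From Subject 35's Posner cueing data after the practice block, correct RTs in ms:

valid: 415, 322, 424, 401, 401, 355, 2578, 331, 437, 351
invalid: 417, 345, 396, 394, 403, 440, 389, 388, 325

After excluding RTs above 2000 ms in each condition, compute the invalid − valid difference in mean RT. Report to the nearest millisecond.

valid: exclude 2578
M(valid) = 3437/9 = 381.889
M(invalid) = 3497/9 = 388.556
Difference = 388.556 − 381.889 = 6.667 ms

7 ms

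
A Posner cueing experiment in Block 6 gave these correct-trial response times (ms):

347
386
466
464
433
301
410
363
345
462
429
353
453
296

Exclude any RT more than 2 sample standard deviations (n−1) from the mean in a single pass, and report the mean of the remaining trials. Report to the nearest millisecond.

n = 14, ΣRT = 5508, M = 393.429
Σ(x−M)² = 46755.43; s = √(46755.43/13) = 59.971
Cutoffs: 393.429 ± 2·59.971 → [273.5, 513.4]
No RTs fall outside the cutoffs; all 14 retained. Mean = 5508/14 = 393.429

393 ms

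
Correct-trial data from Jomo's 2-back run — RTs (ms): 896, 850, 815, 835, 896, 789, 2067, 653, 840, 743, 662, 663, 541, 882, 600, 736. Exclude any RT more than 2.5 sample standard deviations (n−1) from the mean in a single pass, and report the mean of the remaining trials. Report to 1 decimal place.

760.1 ms

n = 16, ΣRT = 13468, M = 841.750
Σ(x−M)² = 1782075.00; s = √(1782075.00/15) = 344.681
Cutoffs: 841.750 ± 2.5·344.681 → [-20.0, 1703.5]
Outside: 2067 → excluded.
Retained (n=15): Σ = 11401, mean = 11401/15 = 760.067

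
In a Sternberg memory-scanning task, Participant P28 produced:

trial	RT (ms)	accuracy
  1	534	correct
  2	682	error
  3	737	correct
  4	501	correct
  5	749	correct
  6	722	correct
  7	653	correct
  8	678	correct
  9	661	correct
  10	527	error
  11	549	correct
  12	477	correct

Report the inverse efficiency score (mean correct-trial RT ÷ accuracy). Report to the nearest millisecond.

Correct trials (n=10): 534, 737, 501, 749, 722, 653, 678, 661, 549, 477
Mean correct RT = 6261/10 = 626.1000 ms
Proportion correct = 10/12
IES = 626.1000 / (10/12) = 751.320 ms

751 ms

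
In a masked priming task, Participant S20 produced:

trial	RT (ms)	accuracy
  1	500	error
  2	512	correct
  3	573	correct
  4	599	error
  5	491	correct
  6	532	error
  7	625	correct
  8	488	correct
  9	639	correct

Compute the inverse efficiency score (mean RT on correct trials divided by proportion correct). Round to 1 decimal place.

832.0 ms

Correct trials (n=6): 512, 573, 491, 625, 488, 639
Mean correct RT = 3328/6 = 554.6667 ms
Proportion correct = 6/9
IES = 554.6667 / (6/9) = 832.000 ms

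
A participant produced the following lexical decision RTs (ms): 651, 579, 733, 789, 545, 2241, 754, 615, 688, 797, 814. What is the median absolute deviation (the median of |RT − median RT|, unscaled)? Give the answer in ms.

Sorted: 545, 579, 615, 651, 688, 733, 754, 789, 797, 814, 2241 → median = 733
|x − 733|: 82, 154, 0, 56, 188, 1508, 21, 118, 45, 64, 81
Sorted deviations: 0, 21, 45, 56, 64, 81, 82, 118, 154, 188, 1508 → MAD = 81

81 ms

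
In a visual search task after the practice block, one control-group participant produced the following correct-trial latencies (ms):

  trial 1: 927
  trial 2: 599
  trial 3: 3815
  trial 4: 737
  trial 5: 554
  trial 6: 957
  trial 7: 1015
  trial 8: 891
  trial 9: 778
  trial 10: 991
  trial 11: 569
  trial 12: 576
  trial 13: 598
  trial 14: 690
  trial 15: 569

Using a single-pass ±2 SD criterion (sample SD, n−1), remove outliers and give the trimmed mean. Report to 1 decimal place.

746.5 ms

n = 15, ΣRT = 14266, M = 951.067
Σ(x−M)² = 9194844.93; s = √(9194844.93/14) = 810.416
Cutoffs: 951.067 ± 2·810.416 → [-669.8, 2571.9]
Outside: 3815 → excluded.
Retained (n=14): Σ = 10451, mean = 10451/14 = 746.500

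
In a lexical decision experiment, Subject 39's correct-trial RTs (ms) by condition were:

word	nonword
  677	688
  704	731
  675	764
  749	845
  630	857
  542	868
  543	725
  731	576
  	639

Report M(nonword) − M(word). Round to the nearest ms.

87 ms

M(word) = 5251/8 = 656.375
M(nonword) = 6693/9 = 743.667
Difference = 743.667 − 656.375 = 87.292 ms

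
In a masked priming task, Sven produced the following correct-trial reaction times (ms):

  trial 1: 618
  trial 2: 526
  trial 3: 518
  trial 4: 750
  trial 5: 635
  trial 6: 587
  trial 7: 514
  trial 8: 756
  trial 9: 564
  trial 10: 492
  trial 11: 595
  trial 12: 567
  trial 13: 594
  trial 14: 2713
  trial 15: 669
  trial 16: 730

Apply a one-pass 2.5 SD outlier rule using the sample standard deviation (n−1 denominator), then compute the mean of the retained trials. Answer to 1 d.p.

607.7 ms

n = 16, ΣRT = 11828, M = 739.250
Σ(x−M)² = 4258441.00; s = √(4258441.00/15) = 532.819
Cutoffs: 739.250 ± 2.5·532.819 → [-592.8, 2071.3]
Outside: 2713 → excluded.
Retained (n=15): Σ = 9115, mean = 9115/15 = 607.667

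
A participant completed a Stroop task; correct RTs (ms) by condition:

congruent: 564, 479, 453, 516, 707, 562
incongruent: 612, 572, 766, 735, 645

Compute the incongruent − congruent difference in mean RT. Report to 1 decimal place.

119.2 ms

M(congruent) = 3281/6 = 546.833
M(incongruent) = 3330/5 = 666.000
Difference = 666.000 − 546.833 = 119.167 ms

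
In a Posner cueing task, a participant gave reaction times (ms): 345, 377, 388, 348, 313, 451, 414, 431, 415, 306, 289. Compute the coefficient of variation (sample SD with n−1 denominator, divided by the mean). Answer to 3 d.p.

n = 11, Σ = 4077, M = 370.6364
Σ(x−M)² = 29626.545; s = √(29626.545/10) = 54.4303
CV = 54.4303 / 370.6364 = 0.14686

0.147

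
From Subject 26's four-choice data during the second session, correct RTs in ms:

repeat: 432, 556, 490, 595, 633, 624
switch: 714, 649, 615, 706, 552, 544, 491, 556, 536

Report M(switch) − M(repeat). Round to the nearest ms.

41 ms

M(repeat) = 3330/6 = 555.000
M(switch) = 5363/9 = 595.889
Difference = 595.889 − 555.000 = 40.889 ms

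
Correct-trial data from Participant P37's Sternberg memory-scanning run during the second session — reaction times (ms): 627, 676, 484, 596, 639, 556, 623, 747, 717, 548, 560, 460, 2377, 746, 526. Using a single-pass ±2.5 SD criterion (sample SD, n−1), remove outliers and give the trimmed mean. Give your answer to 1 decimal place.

n = 15, ΣRT = 10882, M = 725.467
Σ(x−M)² = 3031557.73; s = √(3031557.73/14) = 465.338
Cutoffs: 725.467 ± 2.5·465.338 → [-437.9, 1888.8]
Outside: 2377 → excluded.
Retained (n=14): Σ = 8505, mean = 8505/14 = 607.500

607.5 ms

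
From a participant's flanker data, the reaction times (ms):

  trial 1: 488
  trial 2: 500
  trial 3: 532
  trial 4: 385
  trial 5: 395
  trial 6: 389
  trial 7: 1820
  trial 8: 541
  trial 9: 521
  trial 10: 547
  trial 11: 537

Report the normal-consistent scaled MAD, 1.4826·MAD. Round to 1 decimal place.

38.5 ms

Sorted: 385, 389, 395, 488, 500, 521, 532, 537, 541, 547, 1820 → median = 521
|x − 521| sorted: 0, 11, 16, 20, 21, 26, 33, 126, 132, 136, 1299 → MAD = 26
Robust SD ≈ 1.4826 × 26 = 38.548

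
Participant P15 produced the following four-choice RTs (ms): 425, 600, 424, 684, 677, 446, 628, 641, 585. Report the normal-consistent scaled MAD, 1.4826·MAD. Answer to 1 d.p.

Sorted: 424, 425, 446, 585, 600, 628, 641, 677, 684 → median = 600
|x − 600| sorted: 0, 15, 28, 41, 77, 84, 154, 175, 176 → MAD = 77
Robust SD ≈ 1.4826 × 77 = 114.160

114.2 ms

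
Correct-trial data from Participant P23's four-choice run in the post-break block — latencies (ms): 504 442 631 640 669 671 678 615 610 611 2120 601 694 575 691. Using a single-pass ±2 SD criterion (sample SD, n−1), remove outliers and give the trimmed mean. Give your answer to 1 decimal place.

n = 15, ΣRT = 10752, M = 716.800
Σ(x−M)² = 2176582.40; s = √(2176582.40/14) = 394.297
Cutoffs: 716.800 ± 2·394.297 → [-71.8, 1505.4]
Outside: 2120 → excluded.
Retained (n=14): Σ = 8632, mean = 8632/14 = 616.571

616.6 ms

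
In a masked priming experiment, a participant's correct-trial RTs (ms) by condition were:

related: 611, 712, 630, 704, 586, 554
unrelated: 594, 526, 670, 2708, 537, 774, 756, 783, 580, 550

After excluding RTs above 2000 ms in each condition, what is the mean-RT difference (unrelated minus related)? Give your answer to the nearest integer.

unrelated: exclude 2708
M(related) = 3797/6 = 632.833
M(unrelated) = 5770/9 = 641.111
Difference = 641.111 − 632.833 = 8.278 ms

8 ms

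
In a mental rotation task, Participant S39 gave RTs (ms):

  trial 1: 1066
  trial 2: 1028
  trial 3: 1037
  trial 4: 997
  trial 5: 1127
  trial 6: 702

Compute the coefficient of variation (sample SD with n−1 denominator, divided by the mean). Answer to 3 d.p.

n = 6, Σ = 5957, M = 992.8333
Σ(x−M)² = 111142.833; s = √(111142.833/5) = 149.0925
CV = 149.0925 / 992.8333 = 0.15017

0.150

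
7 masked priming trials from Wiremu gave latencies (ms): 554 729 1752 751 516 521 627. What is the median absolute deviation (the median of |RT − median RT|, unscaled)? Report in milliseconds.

106 ms

Sorted: 516, 521, 554, 627, 729, 751, 1752 → median = 627
|x − 627|: 73, 102, 1125, 124, 111, 106, 0
Sorted deviations: 0, 73, 102, 106, 111, 124, 1125 → MAD = 106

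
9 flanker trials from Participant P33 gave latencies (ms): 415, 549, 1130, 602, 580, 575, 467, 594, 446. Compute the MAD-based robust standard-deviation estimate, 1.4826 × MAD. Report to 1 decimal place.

40.0 ms

Sorted: 415, 446, 467, 549, 575, 580, 594, 602, 1130 → median = 575
|x − 575| sorted: 0, 5, 19, 26, 27, 108, 129, 160, 555 → MAD = 27
Robust SD ≈ 1.4826 × 27 = 40.030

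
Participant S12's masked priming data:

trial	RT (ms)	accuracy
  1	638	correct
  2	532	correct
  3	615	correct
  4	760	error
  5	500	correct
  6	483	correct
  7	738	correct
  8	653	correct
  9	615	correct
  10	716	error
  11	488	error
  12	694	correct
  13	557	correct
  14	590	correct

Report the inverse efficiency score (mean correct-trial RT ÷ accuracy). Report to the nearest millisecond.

Correct trials (n=11): 638, 532, 615, 500, 483, 738, 653, 615, 694, 557, 590
Mean correct RT = 6615/11 = 601.3636 ms
Proportion correct = 11/14
IES = 601.3636 / (11/14) = 765.372 ms

765 ms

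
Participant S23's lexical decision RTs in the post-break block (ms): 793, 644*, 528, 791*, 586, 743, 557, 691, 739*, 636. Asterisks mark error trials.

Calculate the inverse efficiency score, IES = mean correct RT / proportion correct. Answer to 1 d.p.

925.3 ms

Correct trials (n=7): 793, 528, 586, 743, 557, 691, 636
Mean correct RT = 4534/7 = 647.7143 ms
Proportion correct = 7/10
IES = 647.7143 / (7/10) = 925.306 ms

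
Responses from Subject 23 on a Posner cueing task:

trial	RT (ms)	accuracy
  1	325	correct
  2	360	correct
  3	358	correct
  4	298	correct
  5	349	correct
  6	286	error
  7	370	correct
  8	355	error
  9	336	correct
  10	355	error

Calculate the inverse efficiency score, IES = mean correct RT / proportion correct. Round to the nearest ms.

489 ms

Correct trials (n=7): 325, 360, 358, 298, 349, 370, 336
Mean correct RT = 2396/7 = 342.2857 ms
Proportion correct = 7/10
IES = 342.2857 / (7/10) = 488.980 ms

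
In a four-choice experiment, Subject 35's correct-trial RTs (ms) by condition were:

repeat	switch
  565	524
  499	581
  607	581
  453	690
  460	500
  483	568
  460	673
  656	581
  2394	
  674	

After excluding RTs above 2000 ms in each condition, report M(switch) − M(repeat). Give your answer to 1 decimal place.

repeat: exclude 2394
M(repeat) = 4857/9 = 539.667
M(switch) = 4698/8 = 587.250
Difference = 587.250 − 539.667 = 47.583 ms

47.6 ms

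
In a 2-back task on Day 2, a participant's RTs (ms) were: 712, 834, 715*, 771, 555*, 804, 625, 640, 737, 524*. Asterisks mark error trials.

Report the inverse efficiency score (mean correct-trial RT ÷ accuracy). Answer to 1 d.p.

Correct trials (n=7): 712, 834, 771, 804, 625, 640, 737
Mean correct RT = 5123/7 = 731.8571 ms
Proportion correct = 7/10
IES = 731.8571 / (7/10) = 1045.510 ms

1045.5 ms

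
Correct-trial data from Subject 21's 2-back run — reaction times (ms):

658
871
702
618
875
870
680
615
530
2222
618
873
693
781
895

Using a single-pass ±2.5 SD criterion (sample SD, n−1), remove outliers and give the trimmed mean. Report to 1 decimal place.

n = 15, ΣRT = 12501, M = 833.400
Σ(x−M)² = 2264621.60; s = √(2264621.60/14) = 402.192
Cutoffs: 833.400 ± 2.5·402.192 → [-172.1, 1838.9]
Outside: 2222 → excluded.
Retained (n=14): Σ = 10279, mean = 10279/14 = 734.214

734.2 ms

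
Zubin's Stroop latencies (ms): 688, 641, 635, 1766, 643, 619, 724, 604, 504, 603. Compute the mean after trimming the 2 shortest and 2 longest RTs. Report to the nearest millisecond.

638 ms

Sorted: 504, 603, 604, 619, 635, 641, 643, 688, 724, 1766
Drop lowest 2 (504, 603) and highest 2 (724, 1766)
Remaining (n=6): Σ = 3830, mean = 3830/6 = 638.333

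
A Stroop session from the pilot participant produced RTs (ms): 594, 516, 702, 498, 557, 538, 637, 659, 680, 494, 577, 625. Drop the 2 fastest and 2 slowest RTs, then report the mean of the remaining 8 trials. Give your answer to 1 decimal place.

587.9 ms

Sorted: 494, 498, 516, 538, 557, 577, 594, 625, 637, 659, 680, 702
Drop lowest 2 (494, 498) and highest 2 (680, 702)
Remaining (n=8): Σ = 4703, mean = 4703/8 = 587.875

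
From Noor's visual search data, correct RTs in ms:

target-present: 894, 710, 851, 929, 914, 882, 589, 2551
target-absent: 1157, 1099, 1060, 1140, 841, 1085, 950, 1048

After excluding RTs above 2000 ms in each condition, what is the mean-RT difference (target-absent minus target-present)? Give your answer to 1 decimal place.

223.4 ms

target-present: exclude 2551
M(target-present) = 5769/7 = 824.143
M(target-absent) = 8380/8 = 1047.500
Difference = 1047.500 − 824.143 = 223.357 ms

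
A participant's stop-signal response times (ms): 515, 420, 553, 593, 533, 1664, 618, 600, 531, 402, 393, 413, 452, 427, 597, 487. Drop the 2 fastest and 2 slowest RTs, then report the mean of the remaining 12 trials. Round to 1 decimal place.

Sorted: 393, 402, 413, 420, 427, 452, 487, 515, 531, 533, 553, 593, 597, 600, 618, 1664
Drop lowest 2 (393, 402) and highest 2 (618, 1664)
Remaining (n=12): Σ = 6121, mean = 6121/12 = 510.083

510.1 ms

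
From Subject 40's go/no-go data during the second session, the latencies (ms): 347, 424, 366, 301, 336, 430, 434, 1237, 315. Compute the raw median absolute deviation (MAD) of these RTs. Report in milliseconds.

Sorted: 301, 315, 336, 347, 366, 424, 430, 434, 1237 → median = 366
|x − 366|: 19, 58, 0, 65, 30, 64, 68, 871, 51
Sorted deviations: 0, 19, 30, 51, 58, 64, 65, 68, 871 → MAD = 58

58 ms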